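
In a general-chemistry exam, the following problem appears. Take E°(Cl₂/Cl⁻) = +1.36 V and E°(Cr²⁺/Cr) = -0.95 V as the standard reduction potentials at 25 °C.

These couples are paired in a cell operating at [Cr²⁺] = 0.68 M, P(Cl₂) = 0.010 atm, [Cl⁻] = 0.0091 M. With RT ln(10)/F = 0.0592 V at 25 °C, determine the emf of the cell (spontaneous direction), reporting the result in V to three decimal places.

+2.377 V

Cl₂/Cl⁻ is the cathode (higher E°), Cr²⁺/Cr the anode: E°cell = +1.36 − (-0.95) = +2.31 V, n = 2.
Overall: Cl₂(g) + Cr(s) → 2 Cl⁻(aq) + Cr²⁺(aq)
Q = [Cl⁻]^2·[Cr²⁺] / (P(Cl₂)); log Q = -2.249.
E = E° − (0.0592/n) log Q = +2.31 − (0.0592/2)(-2.249) = +2.377 V.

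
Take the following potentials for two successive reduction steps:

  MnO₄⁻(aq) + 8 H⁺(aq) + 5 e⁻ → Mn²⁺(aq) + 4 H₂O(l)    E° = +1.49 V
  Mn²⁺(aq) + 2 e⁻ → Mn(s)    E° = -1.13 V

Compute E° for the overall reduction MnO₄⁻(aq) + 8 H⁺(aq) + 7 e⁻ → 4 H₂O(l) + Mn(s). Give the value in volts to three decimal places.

+0.741 V

Standard free energies of sequential steps add: ΔG°₃ = ΔG°₁ + ΔG°₂, so n₃E°₃ = n₁E°₁ + n₂E°₂.
E°₃ = (5×+1.49 + 2×-1.13) / 7 = (+5.190) / 7 = +0.741 V.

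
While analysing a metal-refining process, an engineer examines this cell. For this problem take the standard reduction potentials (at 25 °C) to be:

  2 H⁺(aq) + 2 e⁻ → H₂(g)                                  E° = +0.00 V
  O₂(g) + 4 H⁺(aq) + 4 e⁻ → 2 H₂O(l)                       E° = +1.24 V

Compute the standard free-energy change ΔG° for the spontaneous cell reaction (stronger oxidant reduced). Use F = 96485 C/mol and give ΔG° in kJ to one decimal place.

-478.6 kJ

O₂/H₂O (E° = +1.24 V) is the cathode; H⁺/H₂ (E° = +0.00 V) is the anode, so E°cell = +1.24 V.
Balancing electrons gives n = 4 (lcm of 4 and 2).
ΔG° = −nFE° = −(4)(96485)(+1.24) = -478,566 J = -478.6 kJ.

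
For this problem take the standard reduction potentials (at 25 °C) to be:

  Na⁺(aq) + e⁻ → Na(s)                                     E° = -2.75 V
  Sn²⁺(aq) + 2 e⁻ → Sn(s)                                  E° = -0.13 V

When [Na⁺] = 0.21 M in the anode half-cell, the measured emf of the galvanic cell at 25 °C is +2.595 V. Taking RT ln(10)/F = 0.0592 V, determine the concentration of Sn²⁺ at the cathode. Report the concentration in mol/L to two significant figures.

0.0063 M

Sn²⁺/Sn is the cathode, Na⁺/Na the anode: E°cell = +2.62 V, n = 2.
Overall reaction: Sn²⁺(aq) + 2 Na(s) → Sn(s) + 2 Na⁺(aq); Q = [Na⁺]^2/[Sn²⁺]^1.
From E = E° − (0.0592/n) log Q: log Q = (E° − E)·n/0.0592 = (+2.62 − (+2.595))·2/0.0592 = 0.8446.
So 1·log[Sn²⁺] = 2·log(0.21) − log Q = -1.3556 − (0.8446) = -2.2002; [Sn²⁺] = 10^(-2.2002) ≈ 0.0063 M.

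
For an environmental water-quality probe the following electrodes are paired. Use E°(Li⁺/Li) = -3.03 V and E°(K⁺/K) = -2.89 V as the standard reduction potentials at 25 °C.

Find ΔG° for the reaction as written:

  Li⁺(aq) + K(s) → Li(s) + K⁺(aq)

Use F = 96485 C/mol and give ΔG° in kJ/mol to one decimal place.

+13.5 kJ/mol

As written, Li⁺/Li is reduced (cathode) and K⁺/K is oxidised (anode), so E°cell = (-3.03) − (-2.89) = -0.14 V.
Balancing electrons gives n = 1.
ΔG° = −nFE° = −(1)(96485)(-0.14) = 13,508 J = +13.5 kJ/mol.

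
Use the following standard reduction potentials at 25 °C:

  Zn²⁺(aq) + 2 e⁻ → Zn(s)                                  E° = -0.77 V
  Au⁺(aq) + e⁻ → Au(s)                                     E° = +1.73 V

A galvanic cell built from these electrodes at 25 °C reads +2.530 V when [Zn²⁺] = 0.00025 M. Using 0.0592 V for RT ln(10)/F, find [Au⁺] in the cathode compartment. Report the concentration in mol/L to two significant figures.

0.051 M

Au⁺/Au is the cathode, Zn²⁺/Zn the anode: E°cell = +2.50 V, n = 2.
Overall reaction: 2 Au⁺(aq) + Zn(s) → 2 Au(s) + Zn²⁺(aq); Q = [Zn²⁺]^1/[Au⁺]^2.
From E = E° − (0.0592/n) log Q: log Q = (E° − E)·n/0.0592 = (+2.50 − (+2.530))·2/0.0592 = -1.0135.
So 2·log[Au⁺] = 1·log(0.00025) − log Q = -3.6021 − (-1.0135) = -2.5886; log[Au⁺] = -2.5886 / 2 = -1.2943; [Au⁺] = 10^(-1.2943) ≈ 0.051 M.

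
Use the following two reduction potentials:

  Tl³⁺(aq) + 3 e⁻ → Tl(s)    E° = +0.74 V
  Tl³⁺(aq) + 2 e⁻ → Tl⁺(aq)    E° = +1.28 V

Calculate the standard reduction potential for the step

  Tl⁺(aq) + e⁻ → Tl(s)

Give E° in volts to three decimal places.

Sequential free energies add, so n₃E°₃ = n₁E°₁ + n₂E°₂.
With n₃ = 3, and the known step contributing 2×(+1.28) V, the unknown satisfies 1·E° = 3×(+0.74) − 2×(+1.28) = -0.340.
E° = -0.340 / 1 = -0.340 V.

-0.340 V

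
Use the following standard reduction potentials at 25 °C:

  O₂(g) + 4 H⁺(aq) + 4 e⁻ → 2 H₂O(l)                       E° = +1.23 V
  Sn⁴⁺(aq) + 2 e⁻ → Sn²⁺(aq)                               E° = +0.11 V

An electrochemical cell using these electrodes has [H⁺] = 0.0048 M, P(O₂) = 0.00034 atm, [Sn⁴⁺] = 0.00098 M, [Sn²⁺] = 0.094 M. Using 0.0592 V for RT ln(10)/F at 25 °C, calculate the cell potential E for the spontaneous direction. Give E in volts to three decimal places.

+0.990 V

O₂/H₂O is the cathode (higher E°), Sn⁴⁺/Sn²⁺ the anode: E°cell = +1.23 − (+0.11) = +1.12 V, n = 4.
Overall: O₂(g) + 4 H⁺(aq) + 2 Sn²⁺(aq) → 2 H₂O(l) + 2 Sn⁴⁺(aq)
Q = [Sn⁴⁺]^2 / (P(O₂)·[H⁺]^4·[Sn²⁺]^2); log Q = 8.780.
E = E° − (0.0592/n) log Q = +1.12 − (0.0592/4)(8.780) = +0.990 V.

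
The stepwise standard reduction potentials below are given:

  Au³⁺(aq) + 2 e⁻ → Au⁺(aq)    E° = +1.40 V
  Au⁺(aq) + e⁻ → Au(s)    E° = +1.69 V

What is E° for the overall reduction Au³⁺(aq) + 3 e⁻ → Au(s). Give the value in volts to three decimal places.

+1.497 V

Adding the free-energy changes (−nFE°) of the two steps gives −n₃FE°₃ = −n₁FE°₁ − n₂FE°₂.
E°₃ = (2×+1.40 + 1×+1.69) / 3 = (+4.490) / 3 = +1.497 V.
Simply averaging or adding the two E° values would be wrong; the electron-weighted sum is required.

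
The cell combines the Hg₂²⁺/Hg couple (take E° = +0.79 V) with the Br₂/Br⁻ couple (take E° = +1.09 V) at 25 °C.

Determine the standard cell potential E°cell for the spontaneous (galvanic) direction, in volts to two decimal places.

The Br₂/Br⁻ couple has the higher reduction potential, so it is the cathode; Hg₂²⁺/Hg is oxidised at the anode.
E°cell = E°(cathode) − E°(anode) = (+1.09) − (+0.79) = +0.30 V.
Since E°cell > 0, the reaction is spontaneous under standard conditions.

+0.30 V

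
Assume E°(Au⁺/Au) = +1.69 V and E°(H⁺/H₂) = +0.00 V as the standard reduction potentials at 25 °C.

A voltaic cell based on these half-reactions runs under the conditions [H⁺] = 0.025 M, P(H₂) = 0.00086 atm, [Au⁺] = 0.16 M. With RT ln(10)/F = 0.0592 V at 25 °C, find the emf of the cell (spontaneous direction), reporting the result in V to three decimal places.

Au⁺/Au is the cathode (higher E°), H⁺/H₂ the anode: E°cell = +1.69 − (+0.00) = +1.69 V, n = 2.
Overall: 2 Au⁺(aq) + H₂(g) → 2 Au(s) + 2 H⁺(aq)
Q = [H⁺]^2 / ([Au⁺]^2·P(H₂)); log Q = 1.453.
E = E° − (0.0592/n) log Q = +1.69 − (0.0592/2)(1.453) = +1.647 V.

+1.647 V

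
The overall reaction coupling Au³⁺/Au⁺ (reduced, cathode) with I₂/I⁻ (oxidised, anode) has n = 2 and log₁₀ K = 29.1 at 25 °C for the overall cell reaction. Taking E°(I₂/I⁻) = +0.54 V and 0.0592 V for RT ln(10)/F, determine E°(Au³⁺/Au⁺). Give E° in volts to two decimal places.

+1.40 V

E°cell = (0.0592/n)·log K = (0.0592/2)(29.1) = +0.861 V.
Since Au³⁺/Au⁺ is the cathode and I₂/I⁻ the anode, E°cell = E°(Au³⁺/Au⁺) − E°(I₂/I⁻).
So E°(Au³⁺/Au⁺) = E°cell + E°(I₂/I⁻) = +0.861 + (+0.54) = +1.40 V.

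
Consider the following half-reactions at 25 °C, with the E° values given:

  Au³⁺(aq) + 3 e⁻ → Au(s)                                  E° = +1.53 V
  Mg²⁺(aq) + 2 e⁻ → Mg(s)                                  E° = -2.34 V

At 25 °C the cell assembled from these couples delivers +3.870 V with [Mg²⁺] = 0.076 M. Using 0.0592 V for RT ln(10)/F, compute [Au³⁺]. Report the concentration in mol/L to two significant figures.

Au³⁺/Au is the cathode, Mg²⁺/Mg the anode: E°cell = +3.87 V, n = 6.
Overall reaction: 2 Au³⁺(aq) + 3 Mg(s) → 2 Au(s) + 3 Mg²⁺(aq); Q = [Mg²⁺]^3/[Au³⁺]^2.
From E = E° − (0.0592/n) log Q: log Q = (E° − E)·n/0.0592 = (+3.87 − (+3.870))·6/0.0592 = 0.0000.
So 2·log[Au³⁺] = 3·log(0.076) − log Q = -3.3576 − (0.0000) = -3.3576; log[Au³⁺] = -3.3576 / 2 = -1.6788; [Au³⁺] = 10^(-1.6788) ≈ 0.021 M.

0.021 M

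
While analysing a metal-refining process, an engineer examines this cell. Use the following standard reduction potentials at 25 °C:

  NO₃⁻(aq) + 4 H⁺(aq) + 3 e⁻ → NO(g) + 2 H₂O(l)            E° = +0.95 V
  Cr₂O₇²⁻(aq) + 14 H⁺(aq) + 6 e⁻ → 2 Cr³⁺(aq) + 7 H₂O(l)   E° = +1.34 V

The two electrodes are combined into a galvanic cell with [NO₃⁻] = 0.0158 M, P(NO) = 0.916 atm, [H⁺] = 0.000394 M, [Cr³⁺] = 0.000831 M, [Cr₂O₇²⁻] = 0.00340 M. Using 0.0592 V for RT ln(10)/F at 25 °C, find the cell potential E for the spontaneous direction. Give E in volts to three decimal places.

Cr₂O₇²⁻/Cr³⁺ is the cathode (higher E°), NO₃⁻/NO the anode: E°cell = +1.34 − (+0.95) = +0.39 V, n = 6.
Overall: Cr₂O₇²⁻(aq) + 6 H⁺(aq) + 2 NO(g) → 2 Cr³⁺(aq) + 3 H₂O(l) + 2 NO₃⁻(aq)
Q = [Cr³⁺]^2·[NO₃⁻]^2 / ([Cr₂O₇²⁻]·[H⁺]^6·P(NO)^2); log Q = 13.208.
E = E° − (0.0592/n) log Q = +0.39 − (0.0592/6)(13.208) = +0.260 V.

+0.260 V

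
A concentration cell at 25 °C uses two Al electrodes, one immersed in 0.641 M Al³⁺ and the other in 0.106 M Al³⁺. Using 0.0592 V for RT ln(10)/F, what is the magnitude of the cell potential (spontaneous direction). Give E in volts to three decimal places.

For a concentration cell E°cell = 0. The 0.641 M side is the cathode (reduction is favoured where [Al³⁺] is higher).
With n = 3, E = −(0.0592/3) log([Al³⁺]ₐₙ/[Al³⁺]꜀ₐₜ) = −(0.0592/3) log(0.106/0.641) = −(0.0592/3)(-0.782) = +0.015 V.

+0.015 V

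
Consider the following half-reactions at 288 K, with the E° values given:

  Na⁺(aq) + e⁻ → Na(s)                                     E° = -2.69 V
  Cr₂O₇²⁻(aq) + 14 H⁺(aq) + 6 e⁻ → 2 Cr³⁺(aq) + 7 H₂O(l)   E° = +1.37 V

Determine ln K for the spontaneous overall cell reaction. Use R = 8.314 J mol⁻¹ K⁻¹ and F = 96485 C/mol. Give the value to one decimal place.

Cathode: Cr₂O₇²⁻/Cr³⁺; anode: Na⁺/Na. E°cell = (+1.37) − (-2.69) = +4.06 V, with n = 6.
ΔG° = −nFE° = −RT ln K, so ln K = nFE°/(RT) = (6)(96485)(+4.06) / ((8.314)(288)) = 981.600.

981.6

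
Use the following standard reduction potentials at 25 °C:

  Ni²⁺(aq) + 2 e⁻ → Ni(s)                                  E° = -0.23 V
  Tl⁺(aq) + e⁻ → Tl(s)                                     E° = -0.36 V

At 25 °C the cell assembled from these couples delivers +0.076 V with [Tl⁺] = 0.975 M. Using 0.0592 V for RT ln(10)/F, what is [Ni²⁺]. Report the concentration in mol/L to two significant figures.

Ni²⁺/Ni is the cathode, Tl⁺/Tl the anode: E°cell = +0.13 V, n = 2.
Overall reaction: Ni²⁺(aq) + 2 Tl(s) → Ni(s) + 2 Tl⁺(aq); Q = [Tl⁺]^2/[Ni²⁺]^1.
From E = E° − (0.0592/n) log Q: log Q = (E° − E)·n/0.0592 = (+0.13 − (+0.076))·2/0.0592 = 1.8243.
So 1·log[Ni²⁺] = 2·log(0.975) − log Q = -0.0220 − (1.8243) = -1.8463; [Ni²⁺] = 10^(-1.8463) ≈ 0.014 M.

0.014 M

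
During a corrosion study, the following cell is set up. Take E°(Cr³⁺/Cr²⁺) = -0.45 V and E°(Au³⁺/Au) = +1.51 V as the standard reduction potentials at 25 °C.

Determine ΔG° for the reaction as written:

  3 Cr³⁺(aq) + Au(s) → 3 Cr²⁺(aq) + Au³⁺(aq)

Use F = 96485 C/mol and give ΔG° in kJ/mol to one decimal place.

+567.3 kJ/mol

As written, Cr³⁺/Cr²⁺ is reduced (cathode) and Au³⁺/Au is oxidised (anode), so E°cell = (-0.45) − (+1.51) = -1.96 V.
Balancing electrons gives n = 3.
ΔG° = −nFE° = −(3)(96485)(-1.96) = 567,332 J = +567.3 kJ/mol.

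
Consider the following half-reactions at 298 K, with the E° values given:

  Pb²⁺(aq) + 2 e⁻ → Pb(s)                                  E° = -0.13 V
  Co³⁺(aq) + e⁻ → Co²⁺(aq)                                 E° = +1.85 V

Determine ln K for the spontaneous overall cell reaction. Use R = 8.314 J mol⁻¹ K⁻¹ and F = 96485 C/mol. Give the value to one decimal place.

154.2

Cathode: Co³⁺/Co²⁺; anode: Pb²⁺/Pb. E°cell = (+1.85) − (-0.13) = +1.98 V, with n = 2.
ΔG° = −nFE° = −RT ln K, so ln K = nFE°/(RT) = (2)(96485)(+1.98) / ((8.314)(298)) = 154.216.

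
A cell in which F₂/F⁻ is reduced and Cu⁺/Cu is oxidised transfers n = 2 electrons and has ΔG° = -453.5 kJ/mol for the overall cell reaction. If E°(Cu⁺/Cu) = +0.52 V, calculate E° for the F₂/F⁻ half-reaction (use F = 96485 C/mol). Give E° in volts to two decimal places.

+2.87 V

E°cell = −ΔG°/(nF) = −(-453.5×10³)/((2)(96485)) = +2.350 V.
Since F₂/F⁻ is the cathode and Cu⁺/Cu the anode, E°cell = E°(F₂/F⁻) − E°(Cu⁺/Cu).
So E°(F₂/F⁻) = E°cell + E°(Cu⁺/Cu) = +2.350 + (+0.52) = +2.87 V.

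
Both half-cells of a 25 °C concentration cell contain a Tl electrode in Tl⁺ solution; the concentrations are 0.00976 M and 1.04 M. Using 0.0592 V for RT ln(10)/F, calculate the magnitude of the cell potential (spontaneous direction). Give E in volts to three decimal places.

+0.120 V

For a concentration cell E°cell = 0. The 1.04 M side is the cathode (reduction is favoured where [Tl⁺] is higher).
With n = 1, E = −(0.0592/1) log([Tl⁺]ₐₙ/[Tl⁺]꜀ₐₜ) = −(0.0592/1) log(0.00976/1.04) = −(0.0592/1)(-2.028) = +0.120 V.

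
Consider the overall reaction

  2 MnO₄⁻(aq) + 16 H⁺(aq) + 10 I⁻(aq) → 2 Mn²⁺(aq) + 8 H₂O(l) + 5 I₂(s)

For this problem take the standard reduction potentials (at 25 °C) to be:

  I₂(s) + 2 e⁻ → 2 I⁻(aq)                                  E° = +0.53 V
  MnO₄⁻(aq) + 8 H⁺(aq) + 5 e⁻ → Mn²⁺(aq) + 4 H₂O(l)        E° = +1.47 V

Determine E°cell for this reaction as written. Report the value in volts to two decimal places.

The MnO₄⁻/Mn²⁺ couple has the higher reduction potential, so it is the cathode; I₂/I⁻ is oxidised at the anode.
E°cell = E°(cathode) − E°(anode) = (+1.47) − (+0.53) = +0.94 V.
Since E°cell > 0, the reaction is spontaneous under standard conditions.

+0.94 V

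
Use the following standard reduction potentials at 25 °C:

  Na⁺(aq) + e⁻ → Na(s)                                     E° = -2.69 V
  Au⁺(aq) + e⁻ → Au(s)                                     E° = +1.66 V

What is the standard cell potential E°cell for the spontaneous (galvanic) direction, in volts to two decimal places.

The Au⁺/Au couple has the higher reduction potential, so it is the cathode; Na⁺/Na is oxidised at the anode.
E°cell = E°(cathode) − E°(anode) = (+1.66) − (-2.69) = +4.35 V.

+4.35 V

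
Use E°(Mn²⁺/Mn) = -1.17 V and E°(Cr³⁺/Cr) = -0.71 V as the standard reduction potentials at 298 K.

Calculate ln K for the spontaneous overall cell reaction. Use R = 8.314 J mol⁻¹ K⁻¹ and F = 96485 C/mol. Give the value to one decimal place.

Cathode: Cr³⁺/Cr; anode: Mn²⁺/Mn. E°cell = (-0.71) − (-1.17) = +0.46 V, with n = 6.
ΔG° = −nFE° = −RT ln K, so ln K = nFE°/(RT) = (6)(96485)(+0.46) / ((8.314)(298)) = 107.484.

107.5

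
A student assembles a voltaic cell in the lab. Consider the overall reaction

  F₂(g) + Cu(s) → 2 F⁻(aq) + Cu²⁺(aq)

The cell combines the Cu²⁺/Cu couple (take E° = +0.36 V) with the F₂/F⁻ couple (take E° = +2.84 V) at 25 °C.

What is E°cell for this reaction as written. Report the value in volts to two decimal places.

+2.48 V

The F₂/F⁻ couple has the higher reduction potential, so it is the cathode; Cu²⁺/Cu is oxidised at the anode.
E°cell = E°(cathode) − E°(anode) = (+2.84) − (+0.36) = +2.48 V.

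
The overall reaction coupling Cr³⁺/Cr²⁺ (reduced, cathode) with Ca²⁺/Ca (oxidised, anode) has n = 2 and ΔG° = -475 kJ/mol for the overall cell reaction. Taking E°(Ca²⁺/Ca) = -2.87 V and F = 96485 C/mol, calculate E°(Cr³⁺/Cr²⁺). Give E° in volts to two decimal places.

E°cell = −ΔG°/(nF) = −(-475×10³)/((2)(96485)) = +2.462 V.
Since Cr³⁺/Cr²⁺ is the cathode and Ca²⁺/Ca the anode, E°cell = E°(Cr³⁺/Cr²⁺) − E°(Ca²⁺/Ca).
So E°(Cr³⁺/Cr²⁺) = E°cell + E°(Ca²⁺/Ca) = +2.462 + (-2.87) = -0.41 V.

-0.41 V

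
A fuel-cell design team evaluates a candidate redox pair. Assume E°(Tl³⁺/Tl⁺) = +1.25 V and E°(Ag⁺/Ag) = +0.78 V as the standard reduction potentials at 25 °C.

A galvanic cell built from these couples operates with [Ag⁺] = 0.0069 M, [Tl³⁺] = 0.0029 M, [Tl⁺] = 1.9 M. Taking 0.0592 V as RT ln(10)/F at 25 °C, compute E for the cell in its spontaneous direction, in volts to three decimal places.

Tl³⁺/Tl⁺ is the cathode (higher E°), Ag⁺/Ag the anode: E°cell = +1.25 − (+0.78) = +0.47 V, n = 2.
Overall: Tl³⁺(aq) + 2 Ag(s) → Tl⁺(aq) + 2 Ag⁺(aq)
Q = [Tl⁺]·[Ag⁺]^2 / ([Tl³⁺]); log Q = -1.506.
E = E° − (0.0592/n) log Q = +0.47 − (0.0592/2)(-1.506) = +0.515 V.

+0.515 V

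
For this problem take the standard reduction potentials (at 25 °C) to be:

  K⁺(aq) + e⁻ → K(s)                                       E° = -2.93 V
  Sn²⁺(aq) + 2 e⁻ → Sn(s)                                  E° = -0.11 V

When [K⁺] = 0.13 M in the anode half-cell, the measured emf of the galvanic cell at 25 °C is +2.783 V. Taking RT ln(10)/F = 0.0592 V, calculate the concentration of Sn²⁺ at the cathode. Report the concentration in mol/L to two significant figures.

0.00095 M

Sn²⁺/Sn is the cathode, K⁺/K the anode: E°cell = +2.82 V, n = 2.
Overall reaction: Sn²⁺(aq) + 2 K(s) → Sn(s) + 2 K⁺(aq); Q = [K⁺]^2/[Sn²⁺]^1.
From E = E° − (0.0592/n) log Q: log Q = (E° − E)·n/0.0592 = (+2.82 − (+2.783))·2/0.0592 = 1.2500.
So 1·log[Sn²⁺] = 2·log(0.13) − log Q = -1.7721 − (1.2500) = -3.0221; [Sn²⁺] = 10^(-3.0221) ≈ 0.00095 M.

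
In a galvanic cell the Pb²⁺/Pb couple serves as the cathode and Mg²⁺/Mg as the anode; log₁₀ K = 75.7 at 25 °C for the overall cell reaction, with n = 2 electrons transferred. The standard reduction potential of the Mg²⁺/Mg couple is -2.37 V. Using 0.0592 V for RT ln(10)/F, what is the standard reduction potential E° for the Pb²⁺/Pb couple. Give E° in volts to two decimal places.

E°cell = (0.0592/n)·log K = (0.0592/2)(75.7) = +2.241 V.
Since Pb²⁺/Pb is the cathode and Mg²⁺/Mg the anode, E°cell = E°(Pb²⁺/Pb) − E°(Mg²⁺/Mg).
So E°(Pb²⁺/Pb) = E°cell + E°(Mg²⁺/Mg) = +2.241 + (-2.37) = -0.13 V.

-0.13 V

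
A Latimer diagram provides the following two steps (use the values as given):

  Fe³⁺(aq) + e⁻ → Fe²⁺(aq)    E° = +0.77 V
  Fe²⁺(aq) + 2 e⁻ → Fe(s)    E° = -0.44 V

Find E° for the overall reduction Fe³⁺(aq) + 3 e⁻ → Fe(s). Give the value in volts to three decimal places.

-0.037 V

Adding the free-energy changes (−nFE°) of the two steps gives −n₃FE°₃ = −n₁FE°₁ − n₂FE°₂.
E°₃ = (1×+0.77 + 2×-0.44) / 3 = (-0.110) / 3 = -0.037 V.
E° values themselves are not directly additive — weighting by electron count is essential.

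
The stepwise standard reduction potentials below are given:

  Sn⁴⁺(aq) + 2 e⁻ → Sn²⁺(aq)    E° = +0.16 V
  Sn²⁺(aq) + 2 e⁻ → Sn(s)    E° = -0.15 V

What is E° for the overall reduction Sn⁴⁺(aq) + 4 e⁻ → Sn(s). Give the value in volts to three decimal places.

+0.005 V

Standard free energies of sequential steps add: ΔG°₃ = ΔG°₁ + ΔG°₂, so n₃E°₃ = n₁E°₁ + n₂E°₂.
E°₃ = (2×+0.16 + 2×-0.15) / 4 = (+0.020) / 4 = +0.005 V.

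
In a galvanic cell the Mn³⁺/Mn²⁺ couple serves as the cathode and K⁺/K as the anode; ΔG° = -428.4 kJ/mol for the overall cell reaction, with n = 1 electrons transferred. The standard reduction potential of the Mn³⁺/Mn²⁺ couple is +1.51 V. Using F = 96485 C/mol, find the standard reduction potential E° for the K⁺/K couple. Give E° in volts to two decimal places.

E°cell = −ΔG°/(nF) = −(-428.4×10³)/((1)(96485)) = +4.440 V.
Since Mn³⁺/Mn²⁺ is the cathode and K⁺/K the anode, E°cell = E°(Mn³⁺/Mn²⁺) − E°(K⁺/K).
So E°(K⁺/K) = E°(Mn³⁺/Mn²⁺) − E°cell = (+1.51) − (+4.440) = -2.93 V.

-2.93 V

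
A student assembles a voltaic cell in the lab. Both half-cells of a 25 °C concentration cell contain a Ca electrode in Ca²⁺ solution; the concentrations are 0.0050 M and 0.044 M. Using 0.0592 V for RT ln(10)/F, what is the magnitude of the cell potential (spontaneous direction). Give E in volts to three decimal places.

+0.028 V

For a concentration cell E°cell = 0. The 0.044 M side is the cathode (reduction is favoured where [Ca²⁺] is higher).
With n = 2, E = −(0.0592/2) log([Ca²⁺]ₐₙ/[Ca²⁺]꜀ₐₜ) = −(0.0592/2) log(0.005/0.044) = −(0.0592/2)(-0.944) = +0.028 V.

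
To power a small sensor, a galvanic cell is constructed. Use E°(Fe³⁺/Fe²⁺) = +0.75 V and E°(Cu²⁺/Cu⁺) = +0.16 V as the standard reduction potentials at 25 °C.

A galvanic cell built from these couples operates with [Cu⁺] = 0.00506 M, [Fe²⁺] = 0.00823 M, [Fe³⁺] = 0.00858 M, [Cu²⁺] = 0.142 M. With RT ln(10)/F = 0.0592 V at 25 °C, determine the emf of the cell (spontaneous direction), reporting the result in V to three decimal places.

+0.505 V

Fe³⁺/Fe²⁺ is the cathode (higher E°), Cu²⁺/Cu⁺ the anode: E°cell = +0.75 − (+0.16) = +0.59 V, n = 1.
Overall: Fe³⁺(aq) + Cu⁺(aq) → Fe²⁺(aq) + Cu²⁺(aq)
Q = [Fe²⁺]·[Cu²⁺] / ([Fe³⁺]·[Cu⁺]); log Q = 1.430.
E = E° − (0.0592/n) log Q = +0.59 − (0.0592/1)(1.430) = +0.505 V.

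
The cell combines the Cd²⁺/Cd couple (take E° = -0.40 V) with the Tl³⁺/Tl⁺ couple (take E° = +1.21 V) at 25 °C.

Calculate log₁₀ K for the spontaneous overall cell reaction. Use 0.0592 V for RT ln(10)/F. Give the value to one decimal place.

54.4

Cathode: Tl³⁺/Tl⁺; anode: Cd²⁺/Cd. E°cell = +1.61 V, n = 2.
log K = nE°cell / 0.0592 = (2)(+1.61) / 0.0592 = 54.4.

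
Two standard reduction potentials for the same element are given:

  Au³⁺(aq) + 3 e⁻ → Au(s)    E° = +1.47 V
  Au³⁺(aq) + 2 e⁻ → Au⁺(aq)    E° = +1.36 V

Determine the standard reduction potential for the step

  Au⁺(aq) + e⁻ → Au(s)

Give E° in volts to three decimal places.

Sequential free energies add, so n₃E°₃ = n₁E°₁ + n₂E°₂.
With n₃ = 3, and the known step contributing 2×(+1.36) V, the unknown satisfies 1·E° = 3×(+1.47) − 2×(+1.36) = +1.690.
E° = +1.690 / 1 = +1.690 V.

+1.690 V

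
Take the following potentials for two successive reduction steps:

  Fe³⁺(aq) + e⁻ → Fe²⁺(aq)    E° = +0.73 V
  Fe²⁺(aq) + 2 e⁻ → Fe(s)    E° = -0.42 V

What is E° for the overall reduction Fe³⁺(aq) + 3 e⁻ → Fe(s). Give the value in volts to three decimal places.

-0.037 V

Standard free energies of sequential steps add: ΔG°₃ = ΔG°₁ + ΔG°₂, so n₃E°₃ = n₁E°₁ + n₂E°₂.
E°₃ = (1×+0.73 + 2×-0.42) / 3 = (-0.110) / 3 = -0.037 V.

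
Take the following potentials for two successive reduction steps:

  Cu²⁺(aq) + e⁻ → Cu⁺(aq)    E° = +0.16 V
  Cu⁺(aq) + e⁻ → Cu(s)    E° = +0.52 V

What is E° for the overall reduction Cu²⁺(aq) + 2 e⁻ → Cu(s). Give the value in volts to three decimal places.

+0.340 V

Standard free energies of sequential steps add: ΔG°₃ = ΔG°₁ + ΔG°₂, so n₃E°₃ = n₁E°₁ + n₂E°₂.
E°₃ = (1×+0.16 + 1×+0.52) / 2 = (+0.680) / 2 = +0.340 V.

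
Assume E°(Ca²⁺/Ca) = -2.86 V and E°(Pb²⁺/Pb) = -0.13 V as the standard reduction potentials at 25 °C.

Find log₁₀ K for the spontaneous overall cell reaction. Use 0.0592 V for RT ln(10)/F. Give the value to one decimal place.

Cathode: Pb²⁺/Pb; anode: Ca²⁺/Ca. E°cell = +2.73 V, n = 2.
log K = nE°cell / 0.0592 = (2)(+2.73) / 0.0592 = 92.2.

92.2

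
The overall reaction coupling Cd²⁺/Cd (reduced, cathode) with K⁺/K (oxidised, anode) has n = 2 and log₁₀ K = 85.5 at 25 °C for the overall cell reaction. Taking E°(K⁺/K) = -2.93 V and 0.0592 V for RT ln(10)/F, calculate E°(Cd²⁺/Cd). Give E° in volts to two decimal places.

-0.40 V

E°cell = (0.0592/n)·log K = (0.0592/2)(85.5) = +2.531 V.
Since Cd²⁺/Cd is the cathode and K⁺/K the anode, E°cell = E°(Cd²⁺/Cd) − E°(K⁺/K).
So E°(Cd²⁺/Cd) = E°cell + E°(K⁺/K) = +2.531 + (-2.93) = -0.40 V.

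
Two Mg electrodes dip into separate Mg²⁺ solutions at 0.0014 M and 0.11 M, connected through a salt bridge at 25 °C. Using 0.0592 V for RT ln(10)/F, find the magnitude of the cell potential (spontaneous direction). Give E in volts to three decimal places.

+0.056 V

For a concentration cell E°cell = 0. The 0.11 M side is the cathode (reduction is favoured where [Mg²⁺] is higher).
With n = 2, E = −(0.0592/2) log([Mg²⁺]ₐₙ/[Mg²⁺]꜀ₐₜ) = −(0.0592/2) log(0.0014/0.11) = −(0.0592/2)(-1.895) = +0.056 V.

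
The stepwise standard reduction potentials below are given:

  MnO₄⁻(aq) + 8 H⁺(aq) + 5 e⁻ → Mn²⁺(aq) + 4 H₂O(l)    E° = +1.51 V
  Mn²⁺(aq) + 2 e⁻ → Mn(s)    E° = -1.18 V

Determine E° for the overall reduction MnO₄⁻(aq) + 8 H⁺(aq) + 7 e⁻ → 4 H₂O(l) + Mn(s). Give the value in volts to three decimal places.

Since ΔG° = −nFE° is additive over sequential reductions, n₃E°₃ = n₁E°₁ + n₂E°₂.
E°₃ = (5×+1.51 + 2×-1.18) / 7 = (+5.190) / 7 = +0.741 V.

+0.741 V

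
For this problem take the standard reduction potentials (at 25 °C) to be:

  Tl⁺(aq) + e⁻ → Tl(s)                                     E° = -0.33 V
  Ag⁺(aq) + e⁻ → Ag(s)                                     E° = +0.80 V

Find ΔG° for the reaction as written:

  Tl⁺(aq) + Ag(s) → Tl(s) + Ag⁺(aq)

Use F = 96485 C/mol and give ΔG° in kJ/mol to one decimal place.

As written, Tl⁺/Tl is reduced (cathode) and Ag⁺/Ag is oxidised (anode), so E°cell = (-0.33) − (+0.80) = -1.13 V.
Balancing electrons gives n = 1.
ΔG° = −nFE° = −(1)(96485)(-1.13) = 109,028 J = +109.0 kJ/mol.

+109.0 kJ/mol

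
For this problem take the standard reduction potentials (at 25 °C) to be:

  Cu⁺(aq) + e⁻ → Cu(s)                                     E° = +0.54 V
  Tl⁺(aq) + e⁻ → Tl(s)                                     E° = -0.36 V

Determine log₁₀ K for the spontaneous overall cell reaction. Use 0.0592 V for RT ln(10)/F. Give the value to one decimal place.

Cathode: Cu⁺/Cu; anode: Tl⁺/Tl. E°cell = +0.90 V, n = 1.
log K = nE°cell / 0.0592 = (1)(+0.90) / 0.0592 = 15.2.

15.2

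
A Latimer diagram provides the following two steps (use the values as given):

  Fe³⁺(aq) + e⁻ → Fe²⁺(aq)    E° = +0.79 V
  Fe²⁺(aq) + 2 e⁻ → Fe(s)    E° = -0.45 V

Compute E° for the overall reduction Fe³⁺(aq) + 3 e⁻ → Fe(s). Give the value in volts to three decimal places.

Since ΔG° = −nFE° is additive over sequential reductions, n₃E°₃ = n₁E°₁ + n₂E°₂.
E°₃ = (1×+0.79 + 2×-0.45) / 3 = (-0.110) / 3 = -0.037 V.

-0.037 V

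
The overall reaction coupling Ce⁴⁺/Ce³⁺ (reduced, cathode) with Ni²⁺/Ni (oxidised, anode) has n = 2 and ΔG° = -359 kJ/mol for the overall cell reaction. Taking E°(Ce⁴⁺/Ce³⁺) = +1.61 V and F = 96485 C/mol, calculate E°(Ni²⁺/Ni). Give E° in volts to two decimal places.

-0.25 V

E°cell = −ΔG°/(nF) = −(-359×10³)/((2)(96485)) = +1.860 V.
Since Ce⁴⁺/Ce³⁺ is the cathode and Ni²⁺/Ni the anode, E°cell = E°(Ce⁴⁺/Ce³⁺) − E°(Ni²⁺/Ni).
So E°(Ni²⁺/Ni) = E°(Ce⁴⁺/Ce³⁺) − E°cell = (+1.61) − (+1.860) = -0.25 V.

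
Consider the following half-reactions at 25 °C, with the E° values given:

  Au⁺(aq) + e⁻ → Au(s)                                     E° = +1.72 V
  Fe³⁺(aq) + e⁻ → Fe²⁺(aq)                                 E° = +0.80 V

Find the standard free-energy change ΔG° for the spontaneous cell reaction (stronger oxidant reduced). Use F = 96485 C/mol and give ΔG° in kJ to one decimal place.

-88.8 kJ

Au⁺/Au (E° = +1.72 V) is the cathode; Fe³⁺/Fe²⁺ (E° = +0.80 V) is the anode, so E°cell = +0.92 V.
Balancing electrons gives n = 1 (lcm of 1 and 1).
ΔG° = −nFE° = −(1)(96485)(+0.92) = -88,766 J = -88.8 kJ.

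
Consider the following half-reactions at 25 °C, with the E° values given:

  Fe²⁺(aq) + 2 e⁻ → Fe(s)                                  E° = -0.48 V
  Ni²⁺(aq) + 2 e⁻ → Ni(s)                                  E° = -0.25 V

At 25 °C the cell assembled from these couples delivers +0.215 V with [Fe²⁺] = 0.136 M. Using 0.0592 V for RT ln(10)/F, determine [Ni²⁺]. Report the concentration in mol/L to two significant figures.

0.042 M

Ni²⁺/Ni is the cathode, Fe²⁺/Fe the anode: E°cell = +0.23 V, n = 2.
Overall reaction: Ni²⁺(aq) + Fe(s) → Ni(s) + Fe²⁺(aq); Q = [Fe²⁺]^1/[Ni²⁺]^1.
From E = E° − (0.0592/n) log Q: log Q = (E° − E)·n/0.0592 = (+0.23 − (+0.215))·2/0.0592 = 0.5068.
So 1·log[Ni²⁺] = 1·log(0.136) − log Q = -0.8665 − (0.5068) = -1.3733; [Ni²⁺] = 10^(-1.3733) ≈ 0.042 M.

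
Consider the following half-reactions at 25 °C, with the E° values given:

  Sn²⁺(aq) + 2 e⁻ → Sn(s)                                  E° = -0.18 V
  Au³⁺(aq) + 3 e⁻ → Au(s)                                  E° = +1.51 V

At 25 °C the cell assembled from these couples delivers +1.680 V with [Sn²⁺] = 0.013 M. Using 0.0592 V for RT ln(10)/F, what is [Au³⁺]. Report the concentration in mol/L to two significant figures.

0.00046 M

Au³⁺/Au is the cathode, Sn²⁺/Sn the anode: E°cell = +1.69 V, n = 6.
Overall reaction: 2 Au³⁺(aq) + 3 Sn(s) → 2 Au(s) + 3 Sn²⁺(aq); Q = [Sn²⁺]^3/[Au³⁺]^2.
From E = E° − (0.0592/n) log Q: log Q = (E° − E)·n/0.0592 = (+1.69 − (+1.680))·6/0.0592 = 1.0135.
So 2·log[Au³⁺] = 3·log(0.013) − log Q = -5.6582 − (1.0135) = -6.6717; log[Au³⁺] = -6.6717 / 2 = -3.3359; [Au³⁺] = 10^(-3.3359) ≈ 0.00046 M.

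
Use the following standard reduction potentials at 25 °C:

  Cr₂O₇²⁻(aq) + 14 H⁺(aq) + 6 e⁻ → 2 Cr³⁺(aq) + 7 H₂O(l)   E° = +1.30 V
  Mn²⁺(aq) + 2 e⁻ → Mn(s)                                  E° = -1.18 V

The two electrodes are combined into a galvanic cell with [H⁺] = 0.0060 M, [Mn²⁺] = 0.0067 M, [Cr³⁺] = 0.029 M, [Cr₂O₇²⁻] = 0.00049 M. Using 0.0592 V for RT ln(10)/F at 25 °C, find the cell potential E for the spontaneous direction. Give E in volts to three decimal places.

+2.235 V

Cr₂O₇²⁻/Cr³⁺ is the cathode (higher E°), Mn²⁺/Mn the anode: E°cell = +1.30 − (-1.18) = +2.48 V, n = 6.
Overall: Cr₂O₇²⁻(aq) + 14 H⁺(aq) + 3 Mn(s) → 2 Cr³⁺(aq) + 7 H₂O(l) + 3 Mn²⁺(aq)
Q = [Cr³⁺]^2·[Mn²⁺]^3 / ([Cr₂O₇²⁻]·[H⁺]^14); log Q = 24.819.
E = E° − (0.0592/n) log Q = +2.48 − (0.0592/6)(24.819) = +2.235 V.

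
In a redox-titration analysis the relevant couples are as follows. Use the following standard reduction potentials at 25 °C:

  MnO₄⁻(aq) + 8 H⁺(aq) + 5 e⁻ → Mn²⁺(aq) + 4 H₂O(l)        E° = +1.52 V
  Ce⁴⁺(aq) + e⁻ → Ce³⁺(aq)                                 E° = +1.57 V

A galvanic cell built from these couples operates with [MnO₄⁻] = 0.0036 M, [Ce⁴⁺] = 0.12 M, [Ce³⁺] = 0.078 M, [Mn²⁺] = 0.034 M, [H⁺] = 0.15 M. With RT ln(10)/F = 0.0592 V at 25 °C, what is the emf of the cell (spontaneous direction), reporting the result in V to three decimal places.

+0.151 V

Ce⁴⁺/Ce³⁺ is the cathode (higher E°), MnO₄⁻/Mn²⁺ the anode: E°cell = +1.57 − (+1.52) = +0.05 V, n = 5.
Overall: 5 Ce⁴⁺(aq) + Mn²⁺(aq) + 4 H₂O(l) → 5 Ce³⁺(aq) + MnO₄⁻(aq) + 8 H⁺(aq)
Q = [Ce³⁺]^5·[MnO₄⁻]·[H⁺]^8 / ([Ce⁴⁺]^5·[Mn²⁺]); log Q = -8.502.
E = E° − (0.0592/n) log Q = +0.05 − (0.0592/5)(-8.502) = +0.151 V.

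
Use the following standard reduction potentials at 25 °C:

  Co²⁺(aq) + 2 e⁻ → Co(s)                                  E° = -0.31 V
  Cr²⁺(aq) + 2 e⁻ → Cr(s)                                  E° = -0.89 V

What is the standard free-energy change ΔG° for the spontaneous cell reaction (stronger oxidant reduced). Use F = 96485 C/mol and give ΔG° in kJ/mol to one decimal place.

Co²⁺/Co (E° = -0.31 V) is the cathode; Cr²⁺/Cr (E° = -0.89 V) is the anode, so E°cell = +0.58 V.
Balancing electrons gives n = 2 (lcm of 2 and 2).
ΔG° = −nFE° = −(2)(96485)(+0.58) = -111,923 J = -111.9 kJ/mol.

-111.9 kJ/mol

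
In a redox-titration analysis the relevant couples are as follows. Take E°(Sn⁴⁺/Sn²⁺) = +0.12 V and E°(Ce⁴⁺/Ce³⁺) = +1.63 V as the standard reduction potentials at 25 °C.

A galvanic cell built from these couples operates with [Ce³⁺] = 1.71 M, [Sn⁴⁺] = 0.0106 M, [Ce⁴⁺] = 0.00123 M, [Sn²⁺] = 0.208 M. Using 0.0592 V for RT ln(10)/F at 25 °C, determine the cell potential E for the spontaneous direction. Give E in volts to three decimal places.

+1.362 V

Ce⁴⁺/Ce³⁺ is the cathode (higher E°), Sn⁴⁺/Sn²⁺ the anode: E°cell = +1.63 − (+0.12) = +1.51 V, n = 2.
Overall: 2 Ce⁴⁺(aq) + Sn²⁺(aq) → 2 Ce³⁺(aq) + Sn⁴⁺(aq)
Q = [Ce³⁺]^2·[Sn⁴⁺] / ([Ce⁴⁺]^2·[Sn²⁺]); log Q = 4.993.
E = E° − (0.0592/n) log Q = +1.51 − (0.0592/2)(4.993) = +1.362 V.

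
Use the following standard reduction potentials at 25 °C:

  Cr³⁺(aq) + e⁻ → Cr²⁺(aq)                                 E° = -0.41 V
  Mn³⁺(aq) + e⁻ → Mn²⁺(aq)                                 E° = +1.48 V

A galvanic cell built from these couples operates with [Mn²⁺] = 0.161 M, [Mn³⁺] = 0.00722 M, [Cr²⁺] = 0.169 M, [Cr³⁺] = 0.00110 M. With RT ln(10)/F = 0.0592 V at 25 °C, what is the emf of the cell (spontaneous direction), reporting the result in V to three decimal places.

+1.940 V

Mn³⁺/Mn²⁺ is the cathode (higher E°), Cr³⁺/Cr²⁺ the anode: E°cell = +1.48 − (-0.41) = +1.89 V, n = 1.
Overall: Mn³⁺(aq) + Cr²⁺(aq) → Mn²⁺(aq) + Cr³⁺(aq)
Q = [Mn²⁺]·[Cr³⁺] / ([Mn³⁺]·[Cr²⁺]); log Q = -0.838.
E = E° − (0.0592/n) log Q = +1.89 − (0.0592/1)(-0.838) = +1.940 V.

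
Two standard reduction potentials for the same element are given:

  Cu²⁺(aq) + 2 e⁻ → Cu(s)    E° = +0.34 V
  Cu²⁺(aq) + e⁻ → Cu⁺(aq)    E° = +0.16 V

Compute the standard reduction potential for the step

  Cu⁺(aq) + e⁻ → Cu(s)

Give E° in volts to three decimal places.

+0.520 V

Sequential free energies add, so n₃E°₃ = n₁E°₁ + n₂E°₂.
With n₃ = 2, and the known step contributing 1×(+0.16) V, the unknown satisfies 1·E° = 2×(+0.34) − 1×(+0.16) = +0.520.
E° = +0.520 / 1 = +0.520 V.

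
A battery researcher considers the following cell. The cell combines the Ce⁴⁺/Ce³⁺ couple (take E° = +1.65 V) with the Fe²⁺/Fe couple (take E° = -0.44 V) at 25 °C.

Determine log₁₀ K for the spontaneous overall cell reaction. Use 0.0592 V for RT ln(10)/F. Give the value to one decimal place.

Cathode: Ce⁴⁺/Ce³⁺; anode: Fe²⁺/Fe. E°cell = +2.09 V, n = 2.
log K = nE°cell / 0.0592 = (2)(+2.09) / 0.0592 = 70.6.

70.6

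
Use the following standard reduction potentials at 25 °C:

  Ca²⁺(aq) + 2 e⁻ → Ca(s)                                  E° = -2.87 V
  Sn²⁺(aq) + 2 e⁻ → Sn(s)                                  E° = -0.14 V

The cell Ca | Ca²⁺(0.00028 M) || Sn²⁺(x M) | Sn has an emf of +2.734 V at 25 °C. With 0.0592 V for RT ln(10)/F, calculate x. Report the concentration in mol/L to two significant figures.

Sn²⁺/Sn is the cathode, Ca²⁺/Ca the anode: E°cell = +2.73 V, n = 2.
Overall reaction: Sn²⁺(aq) + Ca(s) → Sn(s) + Ca²⁺(aq); Q = [Ca²⁺]^1/[Sn²⁺]^1.
From E = E° − (0.0592/n) log Q: log Q = (E° − E)·n/0.0592 = (+2.73 − (+2.734))·2/0.0592 = -0.1351.
So 1·log[Sn²⁺] = 1·log(0.00028) − log Q = -3.5528 − (-0.1351) = -3.4177; [Sn²⁺] = 10^(-3.4177) ≈ 0.00038 M.

0.00038 M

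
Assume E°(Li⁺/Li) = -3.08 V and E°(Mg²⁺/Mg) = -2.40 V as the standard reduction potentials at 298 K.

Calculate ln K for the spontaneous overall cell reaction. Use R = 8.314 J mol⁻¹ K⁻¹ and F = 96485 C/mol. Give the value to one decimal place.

53.0

Cathode: Mg²⁺/Mg; anode: Li⁺/Li. E°cell = (-2.40) − (-3.08) = +0.68 V, with n = 2.
ΔG° = −nFE° = −RT ln K, so ln K = nFE°/(RT) = (2)(96485)(+0.68) / ((8.314)(298)) = 52.963.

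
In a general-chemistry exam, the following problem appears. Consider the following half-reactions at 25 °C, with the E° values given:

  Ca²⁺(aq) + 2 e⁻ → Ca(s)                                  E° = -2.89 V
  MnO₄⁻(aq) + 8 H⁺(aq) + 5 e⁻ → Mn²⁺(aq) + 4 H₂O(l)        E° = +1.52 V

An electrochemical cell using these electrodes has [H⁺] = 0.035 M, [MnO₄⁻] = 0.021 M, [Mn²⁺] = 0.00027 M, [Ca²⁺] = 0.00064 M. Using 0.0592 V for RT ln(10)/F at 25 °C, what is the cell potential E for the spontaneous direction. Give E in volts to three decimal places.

+4.389 V

MnO₄⁻/Mn²⁺ is the cathode (higher E°), Ca²⁺/Ca the anode: E°cell = +1.52 − (-2.89) = +4.41 V, n = 10.
Overall: 2 MnO₄⁻(aq) + 16 H⁺(aq) + 5 Ca(s) → 2 Mn²⁺(aq) + 8 H₂O(l) + 5 Ca²⁺(aq)
Q = [Mn²⁺]^2·[Ca²⁺]^5 / ([MnO₄⁻]^2·[H⁺]^16); log Q = 3.544.
E = E° − (0.0592/n) log Q = +4.41 − (0.0592/10)(3.544) = +4.389 V.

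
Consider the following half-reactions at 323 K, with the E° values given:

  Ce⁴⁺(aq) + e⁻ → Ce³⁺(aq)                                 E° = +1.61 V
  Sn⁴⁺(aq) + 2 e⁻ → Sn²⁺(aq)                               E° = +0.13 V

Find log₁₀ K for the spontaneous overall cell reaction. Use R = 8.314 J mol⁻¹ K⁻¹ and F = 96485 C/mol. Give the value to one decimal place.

46.2

Cathode: Ce⁴⁺/Ce³⁺; anode: Sn⁴⁺/Sn²⁺. E°cell = (+1.61) − (+0.13) = +1.48 V, with n = 2.
ΔG° = −nFE° = −RT ln K, so ln K = nFE°/(RT) = (2)(96485)(+1.48) / ((8.314)(323)) = 106.350.
log₁₀ K = 106.350 / ln 10 = 46.2.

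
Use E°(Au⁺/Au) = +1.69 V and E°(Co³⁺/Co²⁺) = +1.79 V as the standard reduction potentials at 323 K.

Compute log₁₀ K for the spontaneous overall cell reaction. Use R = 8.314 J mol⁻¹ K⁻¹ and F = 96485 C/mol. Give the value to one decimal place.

Cathode: Co³⁺/Co²⁺; anode: Au⁺/Au. E°cell = (+1.79) − (+1.69) = +0.10 V, with n = 1.
ΔG° = −nFE° = −RT ln K, so ln K = nFE°/(RT) = (1)(96485)(+0.10) / ((8.314)(323)) = 3.593.
log₁₀ K = 3.593 / ln 10 = 1.6.

1.6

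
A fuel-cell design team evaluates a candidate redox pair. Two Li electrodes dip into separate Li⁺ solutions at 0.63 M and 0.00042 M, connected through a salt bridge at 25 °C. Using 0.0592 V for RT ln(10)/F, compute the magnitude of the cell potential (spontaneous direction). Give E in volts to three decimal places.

+0.188 V

For a concentration cell E°cell = 0. The 0.63 M side is the cathode (reduction is favoured where [Li⁺] is higher).
With n = 1, E = −(0.0592/1) log([Li⁺]ₐₙ/[Li⁺]꜀ₐₜ) = −(0.0592/1) log(0.00042/0.63) = −(0.0592/1)(-3.176) = +0.188 V.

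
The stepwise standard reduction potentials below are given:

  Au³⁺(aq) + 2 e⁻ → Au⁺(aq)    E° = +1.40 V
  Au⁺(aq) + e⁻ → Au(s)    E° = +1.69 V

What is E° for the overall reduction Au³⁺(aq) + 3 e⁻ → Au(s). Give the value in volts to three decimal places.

Since ΔG° = −nFE° is additive over sequential reductions, n₃E°₃ = n₁E°₁ + n₂E°₂.
E°₃ = (2×+1.40 + 1×+1.69) / 3 = (+4.490) / 3 = +1.497 V.
Simply averaging or adding the two E° values would be wrong; the electron-weighted sum is required.

+1.497 V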